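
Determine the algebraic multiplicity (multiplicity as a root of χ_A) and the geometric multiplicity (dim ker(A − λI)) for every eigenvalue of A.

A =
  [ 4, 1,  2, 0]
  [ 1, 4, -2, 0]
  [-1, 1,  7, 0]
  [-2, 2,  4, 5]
λ = 5: alg = 4, geom = 3

Step 1 — factor the characteristic polynomial to read off the algebraic multiplicities:
  χ_A(x) = (x - 5)^4

Step 2 — compute geometric multiplicities via the rank-nullity identity g(λ) = n − rank(A − λI):
  rank(A − (5)·I) = 1, so dim ker(A − (5)·I) = n − 1 = 3

Summary:
  λ = 5: algebraic multiplicity = 4, geometric multiplicity = 3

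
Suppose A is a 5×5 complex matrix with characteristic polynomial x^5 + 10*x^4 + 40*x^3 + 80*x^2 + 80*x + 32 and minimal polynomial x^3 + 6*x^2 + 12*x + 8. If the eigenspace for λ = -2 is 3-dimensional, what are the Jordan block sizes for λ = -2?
Block sizes for λ = -2: [3, 1, 1]

Step 1 — from the characteristic polynomial, algebraic multiplicity of λ = -2 is 5. From dim ker(A − (-2)·I) = 3, there are exactly 3 Jordan blocks for λ = -2.
Step 2 — from the minimal polynomial, the factor (x + 2)^3 tells us the largest block for λ = -2 has size 3.
Step 3 — with total size 5, 3 blocks, and largest block 3, the block sizes (in nonincreasing order) are [3, 1, 1].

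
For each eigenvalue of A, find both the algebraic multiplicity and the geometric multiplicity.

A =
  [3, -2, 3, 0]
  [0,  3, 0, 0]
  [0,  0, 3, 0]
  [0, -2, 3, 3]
λ = 3: alg = 4, geom = 3

Step 1 — factor the characteristic polynomial to read off the algebraic multiplicities:
  χ_A(x) = (x - 3)^4

Step 2 — compute geometric multiplicities via the rank-nullity identity g(λ) = n − rank(A − λI):
  rank(A − (3)·I) = 1, so dim ker(A − (3)·I) = n − 1 = 3

Summary:
  λ = 3: algebraic multiplicity = 4, geometric multiplicity = 3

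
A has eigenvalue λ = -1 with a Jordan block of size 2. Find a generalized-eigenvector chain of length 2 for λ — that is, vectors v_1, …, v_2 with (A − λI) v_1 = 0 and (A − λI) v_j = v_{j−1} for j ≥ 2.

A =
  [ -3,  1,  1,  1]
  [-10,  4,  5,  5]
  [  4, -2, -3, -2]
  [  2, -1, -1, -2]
A Jordan chain for λ = -1 of length 2:
v_1 = (-2, -10, 4, 2)ᵀ
v_2 = (1, 0, 0, 0)ᵀ

Let N = A − (-1)·I. We want v_2 with N^2 v_2 = 0 but N^1 v_2 ≠ 0; then v_{j-1} := N · v_j for j = 2, …, 2.

Pick v_2 = (1, 0, 0, 0)ᵀ.
Then v_1 = N · v_2 = (-2, -10, 4, 2)ᵀ.

Sanity check: (A − (-1)·I) v_1 = (0, 0, 0, 0)ᵀ = 0. ✓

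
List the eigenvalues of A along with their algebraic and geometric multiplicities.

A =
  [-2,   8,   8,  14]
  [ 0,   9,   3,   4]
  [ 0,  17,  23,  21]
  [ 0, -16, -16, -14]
λ = -2: alg = 1, geom = 1; λ = 6: alg = 3, geom = 1

Step 1 — factor the characteristic polynomial to read off the algebraic multiplicities:
  χ_A(x) = (x - 6)^3*(x + 2)

Step 2 — compute geometric multiplicities via the rank-nullity identity g(λ) = n − rank(A − λI):
  rank(A − (-2)·I) = 3, so dim ker(A − (-2)·I) = n − 3 = 1
  rank(A − (6)·I) = 3, so dim ker(A − (6)·I) = n − 3 = 1

Summary:
  λ = -2: algebraic multiplicity = 1, geometric multiplicity = 1
  λ = 6: algebraic multiplicity = 3, geometric multiplicity = 1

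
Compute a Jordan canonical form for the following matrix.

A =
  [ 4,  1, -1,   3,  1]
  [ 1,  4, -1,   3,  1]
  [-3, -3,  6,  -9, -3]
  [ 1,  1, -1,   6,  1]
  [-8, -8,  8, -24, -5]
J_2(3) ⊕ J_1(3) ⊕ J_1(3) ⊕ J_1(3)

The characteristic polynomial is
  det(x·I − A) = x^5 - 15*x^4 + 90*x^3 - 270*x^2 + 405*x - 243 = (x - 3)^5

Eigenvalues and multiplicities (the geometric multiplicity of λ is n − rank(A − λI), which equals the number of Jordan blocks for λ):
  λ = 3: algebraic multiplicity = 5, geometric multiplicity = 4

Determining the block sizes for each eigenvalue:
  λ = 3: 4 blocks summing to 5 forces exactly one block of size 2 and the rest size 1 → block sizes [2, 1, 1, 1]

Assembling the blocks gives a Jordan form
J =
  [3, 1, 0, 0, 0]
  [0, 3, 0, 0, 0]
  [0, 0, 3, 0, 0]
  [0, 0, 0, 3, 0]
  [0, 0, 0, 0, 3]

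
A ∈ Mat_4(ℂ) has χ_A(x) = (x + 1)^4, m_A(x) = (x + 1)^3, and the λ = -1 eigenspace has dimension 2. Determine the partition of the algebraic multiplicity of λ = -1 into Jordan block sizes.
Block sizes for λ = -1: [3, 1]

Step 1 — from the characteristic polynomial, algebraic multiplicity of λ = -1 is 4. From dim ker(A − (-1)·I) = 2, there are exactly 2 Jordan blocks for λ = -1.
Step 2 — from the minimal polynomial, the factor (x + 1)^3 tells us the largest block for λ = -1 has size 3.
Step 3 — with total size 4, 2 blocks, and largest block 3, the block sizes (in nonincreasing order) are [3, 1].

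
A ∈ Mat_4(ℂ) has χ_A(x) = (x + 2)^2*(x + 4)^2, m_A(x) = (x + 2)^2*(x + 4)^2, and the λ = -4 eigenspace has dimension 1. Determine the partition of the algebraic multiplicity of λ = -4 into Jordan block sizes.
Block sizes for λ = -4: [2]

Step 1 — from the characteristic polynomial, algebraic multiplicity of λ = -4 is 2. From dim ker(A − (-4)·I) = 1, there are exactly 1 Jordan blocks for λ = -4.
Step 2 — from the minimal polynomial, the factor (x + 4)^2 tells us the largest block for λ = -4 has size 2.
Step 3 — with total size 2, 1 blocks, and largest block 2, the block sizes (in nonincreasing order) are [2].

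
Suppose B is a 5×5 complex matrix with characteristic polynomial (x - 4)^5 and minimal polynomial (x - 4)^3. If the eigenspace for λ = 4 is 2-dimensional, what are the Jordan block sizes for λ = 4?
Block sizes for λ = 4: [3, 2]

Step 1 — from the characteristic polynomial, algebraic multiplicity of λ = 4 is 5. From dim ker(B − (4)·I) = 2, there are exactly 2 Jordan blocks for λ = 4.
Step 2 — from the minimal polynomial, the factor (x − 4)^3 tells us the largest block for λ = 4 has size 3.
Step 3 — with total size 5, 2 blocks, and largest block 3, the block sizes (in nonincreasing order) are [3, 2].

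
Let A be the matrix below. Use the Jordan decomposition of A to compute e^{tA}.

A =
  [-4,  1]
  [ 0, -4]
e^{tA} =
  [exp(-4*t), t*exp(-4*t)]
  [0, exp(-4*t)]

Strategy: write A = P · J · P⁻¹ where J is a Jordan canonical form, so e^{tA} = P · e^{tJ} · P⁻¹, and e^{tJ} can be computed block-by-block.

A has Jordan form
J =
  [-4,  1]
  [ 0, -4]
(up to reordering of blocks).

Per-block formulas:
  For a 2×2 Jordan block J_2(-4): exp(t · J_2(-4)) = e^(-4t)·(I + t·N), where N is the 2×2 nilpotent shift.

After assembling e^{tJ} and conjugating by P, we get:

e^{tA} =
  [exp(-4*t), t*exp(-4*t)]
  [0, exp(-4*t)]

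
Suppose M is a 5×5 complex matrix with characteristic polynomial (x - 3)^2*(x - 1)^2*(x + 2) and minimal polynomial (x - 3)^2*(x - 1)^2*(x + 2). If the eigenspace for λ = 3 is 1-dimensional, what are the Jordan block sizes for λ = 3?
Block sizes for λ = 3: [2]

Step 1 — from the characteristic polynomial, algebraic multiplicity of λ = 3 is 2. From dim ker(M − (3)·I) = 1, there are exactly 1 Jordan blocks for λ = 3.
Step 2 — from the minimal polynomial, the factor (x − 3)^2 tells us the largest block for λ = 3 has size 2.
Step 3 — with total size 2, 1 blocks, and largest block 2, the block sizes (in nonincreasing order) are [2].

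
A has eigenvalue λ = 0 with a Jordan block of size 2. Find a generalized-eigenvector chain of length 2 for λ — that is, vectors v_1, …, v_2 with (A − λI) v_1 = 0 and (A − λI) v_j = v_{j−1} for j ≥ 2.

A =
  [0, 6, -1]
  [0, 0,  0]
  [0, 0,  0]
A Jordan chain for λ = 0 of length 2:
v_1 = (6, 0, 0)ᵀ
v_2 = (0, 1, 0)ᵀ

Let N = A − (0)·I. We want v_2 with N^2 v_2 = 0 but N^1 v_2 ≠ 0; then v_{j-1} := N · v_j for j = 2, …, 2.

Pick v_2 = (0, 1, 0)ᵀ.
Then v_1 = N · v_2 = (6, 0, 0)ᵀ.

Sanity check: (A − (0)·I) v_1 = (0, 0, 0)ᵀ = 0. ✓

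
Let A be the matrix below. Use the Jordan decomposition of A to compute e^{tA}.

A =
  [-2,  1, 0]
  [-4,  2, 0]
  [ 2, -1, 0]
e^{tA} =
  [1 - 2*t, t, 0]
  [-4*t, 2*t + 1, 0]
  [2*t, -t, 1]

Strategy: write A = P · J · P⁻¹ where J is a Jordan canonical form, so e^{tA} = P · e^{tJ} · P⁻¹, and e^{tJ} can be computed block-by-block.

A has Jordan form
J =
  [0, 1, 0]
  [0, 0, 0]
  [0, 0, 0]
(up to reordering of blocks).

Per-block formulas:
  For a 2×2 Jordan block J_2(0): exp(t · J_2(0)) = e^(0t)·(I + t·N), where N is the 2×2 nilpotent shift.
  For a 1×1 block at λ = 0: exp(t · [0]) = [e^(0t)].

After assembling e^{tJ} and conjugating by P, we get:

e^{tA} =
  [1 - 2*t, t, 0]
  [-4*t, 2*t + 1, 0]
  [2*t, -t, 1]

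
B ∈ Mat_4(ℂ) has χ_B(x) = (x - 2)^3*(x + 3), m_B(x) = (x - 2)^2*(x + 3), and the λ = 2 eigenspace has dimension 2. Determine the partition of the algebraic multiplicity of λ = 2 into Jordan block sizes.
Block sizes for λ = 2: [2, 1]

Step 1 — from the characteristic polynomial, algebraic multiplicity of λ = 2 is 3. From dim ker(B − (2)·I) = 2, there are exactly 2 Jordan blocks for λ = 2.
Step 2 — from the minimal polynomial, the factor (x − 2)^2 tells us the largest block for λ = 2 has size 2.
Step 3 — with total size 3, 2 blocks, and largest block 2, the block sizes (in nonincreasing order) are [2, 1].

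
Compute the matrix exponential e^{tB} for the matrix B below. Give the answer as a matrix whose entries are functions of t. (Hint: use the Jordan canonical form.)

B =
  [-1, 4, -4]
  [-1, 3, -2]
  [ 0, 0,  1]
e^{tB} =
  [-2*t*exp(t) + exp(t), 4*t*exp(t), -4*t*exp(t)]
  [-t*exp(t), 2*t*exp(t) + exp(t), -2*t*exp(t)]
  [0, 0, exp(t)]

Strategy: write B = P · J · P⁻¹ where J is a Jordan canonical form, so e^{tB} = P · e^{tJ} · P⁻¹, and e^{tJ} can be computed block-by-block.

B has Jordan form
J =
  [1, 1, 0]
  [0, 1, 0]
  [0, 0, 1]
(up to reordering of blocks).

Per-block formulas:
  For a 1×1 block at λ = 1: exp(t · [1]) = [e^(1t)].
  For a 2×2 Jordan block J_2(1): exp(t · J_2(1)) = e^(1t)·(I + t·N), where N is the 2×2 nilpotent shift.

After assembling e^{tJ} and conjugating by P, we get:

e^{tB} =
  [-2*t*exp(t) + exp(t), 4*t*exp(t), -4*t*exp(t)]
  [-t*exp(t), 2*t*exp(t) + exp(t), -2*t*exp(t)]
  [0, 0, exp(t)]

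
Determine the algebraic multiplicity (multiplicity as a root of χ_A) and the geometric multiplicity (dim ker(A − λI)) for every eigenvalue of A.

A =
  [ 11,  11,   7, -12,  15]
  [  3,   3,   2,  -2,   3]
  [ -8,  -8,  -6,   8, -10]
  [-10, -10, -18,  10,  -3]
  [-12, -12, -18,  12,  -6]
λ = 0: alg = 3, geom = 1; λ = 6: alg = 2, geom = 1

Step 1 — factor the characteristic polynomial to read off the algebraic multiplicities:
  χ_A(x) = x^3*(x - 6)^2

Step 2 — compute geometric multiplicities via the rank-nullity identity g(λ) = n − rank(A − λI):
  rank(A − (0)·I) = 4, so dim ker(A − (0)·I) = n − 4 = 1
  rank(A − (6)·I) = 4, so dim ker(A − (6)·I) = n − 4 = 1

Summary:
  λ = 0: algebraic multiplicity = 3, geometric multiplicity = 1
  λ = 6: algebraic multiplicity = 2, geometric multiplicity = 1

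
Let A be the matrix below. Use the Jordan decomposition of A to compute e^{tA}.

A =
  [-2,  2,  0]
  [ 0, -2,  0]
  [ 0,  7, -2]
e^{tA} =
  [exp(-2*t), 2*t*exp(-2*t), 0]
  [0, exp(-2*t), 0]
  [0, 7*t*exp(-2*t), exp(-2*t)]

Strategy: write A = P · J · P⁻¹ where J is a Jordan canonical form, so e^{tA} = P · e^{tJ} · P⁻¹, and e^{tJ} can be computed block-by-block.

A has Jordan form
J =
  [-2,  1,  0]
  [ 0, -2,  0]
  [ 0,  0, -2]
(up to reordering of blocks).

Per-block formulas:
  For a 2×2 Jordan block J_2(-2): exp(t · J_2(-2)) = e^(-2t)·(I + t·N), where N is the 2×2 nilpotent shift.
  For a 1×1 block at λ = -2: exp(t · [-2]) = [e^(-2t)].

After assembling e^{tJ} and conjugating by P, we get:

e^{tA} =
  [exp(-2*t), 2*t*exp(-2*t), 0]
  [0, exp(-2*t), 0]
  [0, 7*t*exp(-2*t), exp(-2*t)]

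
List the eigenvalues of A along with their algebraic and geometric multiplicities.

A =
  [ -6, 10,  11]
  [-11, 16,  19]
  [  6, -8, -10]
λ = 0: alg = 3, geom = 1

Step 1 — factor the characteristic polynomial to read off the algebraic multiplicities:
  χ_A(x) = x^3

Step 2 — compute geometric multiplicities via the rank-nullity identity g(λ) = n − rank(A − λI):
  rank(A − (0)·I) = 2, so dim ker(A − (0)·I) = n − 2 = 1

Summary:
  λ = 0: algebraic multiplicity = 3, geometric multiplicity = 1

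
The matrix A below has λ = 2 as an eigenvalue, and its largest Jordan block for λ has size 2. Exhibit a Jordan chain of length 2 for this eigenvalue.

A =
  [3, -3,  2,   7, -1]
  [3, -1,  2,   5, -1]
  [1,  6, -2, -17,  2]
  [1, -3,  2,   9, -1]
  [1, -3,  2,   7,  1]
A Jordan chain for λ = 2 of length 2:
v_1 = (1, 3, 1, 1, 1)ᵀ
v_2 = (1, 0, 0, 0, 0)ᵀ

Let N = A − (2)·I. We want v_2 with N^2 v_2 = 0 but N^1 v_2 ≠ 0; then v_{j-1} := N · v_j for j = 2, …, 2.

Pick v_2 = (1, 0, 0, 0, 0)ᵀ.
Then v_1 = N · v_2 = (1, 3, 1, 1, 1)ᵀ.

Sanity check: (A − (2)·I) v_1 = (0, 0, 0, 0, 0)ᵀ = 0. ✓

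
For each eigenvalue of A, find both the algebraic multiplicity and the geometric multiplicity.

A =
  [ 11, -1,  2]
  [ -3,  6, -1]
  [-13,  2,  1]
λ = 6: alg = 3, geom = 1

Step 1 — factor the characteristic polynomial to read off the algebraic multiplicities:
  χ_A(x) = (x - 6)^3

Step 2 — compute geometric multiplicities via the rank-nullity identity g(λ) = n − rank(A − λI):
  rank(A − (6)·I) = 2, so dim ker(A − (6)·I) = n − 2 = 1

Summary:
  λ = 6: algebraic multiplicity = 3, geometric multiplicity = 1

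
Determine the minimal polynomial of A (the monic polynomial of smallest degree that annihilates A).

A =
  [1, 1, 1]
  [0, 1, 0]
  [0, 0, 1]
x^2 - 2*x + 1

The characteristic polynomial is χ_A(x) = (x - 1)^3, so the eigenvalues are known. The minimal polynomial is
  m_A(x) = Π_λ (x − λ)^{k_λ}
where k_λ is the size of the *largest* Jordan block for λ (equivalently, the smallest k with (A − λI)^k v = 0 for every generalised eigenvector v of λ).

  λ = 1: largest Jordan block has size 2, contributing (x − 1)^2

So m_A(x) = (x - 1)^2 = x^2 - 2*x + 1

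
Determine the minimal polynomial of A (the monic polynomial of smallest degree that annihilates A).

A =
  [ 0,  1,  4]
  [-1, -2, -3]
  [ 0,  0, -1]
x^3 + 3*x^2 + 3*x + 1

The characteristic polynomial is χ_A(x) = (x + 1)^3, so the eigenvalues are known. The minimal polynomial is
  m_A(x) = Π_λ (x − λ)^{k_λ}
where k_λ is the size of the *largest* Jordan block for λ (equivalently, the smallest k with (A − λI)^k v = 0 for every generalised eigenvector v of λ).

  λ = -1: largest Jordan block has size 3, contributing (x + 1)^3

So m_A(x) = (x + 1)^3 = x^3 + 3*x^2 + 3*x + 1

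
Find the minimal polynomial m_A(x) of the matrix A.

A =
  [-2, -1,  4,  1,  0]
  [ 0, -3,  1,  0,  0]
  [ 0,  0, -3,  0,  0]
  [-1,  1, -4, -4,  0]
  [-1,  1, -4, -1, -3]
x^3 + 9*x^2 + 27*x + 27

The characteristic polynomial is χ_A(x) = (x + 3)^5, so the eigenvalues are known. The minimal polynomial is
  m_A(x) = Π_λ (x − λ)^{k_λ}
where k_λ is the size of the *largest* Jordan block for λ (equivalently, the smallest k with (A − λI)^k v = 0 for every generalised eigenvector v of λ).

  λ = -3: largest Jordan block has size 3, contributing (x + 3)^3

So m_A(x) = (x + 3)^3 = x^3 + 9*x^2 + 27*x + 27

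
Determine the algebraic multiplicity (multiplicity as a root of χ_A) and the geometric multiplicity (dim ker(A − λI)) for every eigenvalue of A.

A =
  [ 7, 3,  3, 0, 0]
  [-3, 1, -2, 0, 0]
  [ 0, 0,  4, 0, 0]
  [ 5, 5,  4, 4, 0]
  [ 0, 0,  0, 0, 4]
λ = 4: alg = 5, geom = 3

Step 1 — factor the characteristic polynomial to read off the algebraic multiplicities:
  χ_A(x) = (x - 4)^5

Step 2 — compute geometric multiplicities via the rank-nullity identity g(λ) = n − rank(A − λI):
  rank(A − (4)·I) = 2, so dim ker(A − (4)·I) = n − 2 = 3

Summary:
  λ = 4: algebraic multiplicity = 5, geometric multiplicity = 3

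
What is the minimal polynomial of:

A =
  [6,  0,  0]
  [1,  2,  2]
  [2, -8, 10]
x^2 - 12*x + 36

The characteristic polynomial is χ_A(x) = (x - 6)^3, so the eigenvalues are known. The minimal polynomial is
  m_A(x) = Π_λ (x − λ)^{k_λ}
where k_λ is the size of the *largest* Jordan block for λ (equivalently, the smallest k with (A − λI)^k v = 0 for every generalised eigenvector v of λ).

  λ = 6: largest Jordan block has size 2, contributing (x − 6)^2

So m_A(x) = (x - 6)^2 = x^2 - 12*x + 36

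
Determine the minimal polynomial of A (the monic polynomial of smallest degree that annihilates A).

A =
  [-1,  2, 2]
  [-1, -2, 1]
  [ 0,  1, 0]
x^3 + 3*x^2 + 3*x + 1

The characteristic polynomial is χ_A(x) = (x + 1)^3, so the eigenvalues are known. The minimal polynomial is
  m_A(x) = Π_λ (x − λ)^{k_λ}
where k_λ is the size of the *largest* Jordan block for λ (equivalently, the smallest k with (A − λI)^k v = 0 for every generalised eigenvector v of λ).

  λ = -1: largest Jordan block has size 3, contributing (x + 1)^3

So m_A(x) = (x + 1)^3 = x^3 + 3*x^2 + 3*x + 1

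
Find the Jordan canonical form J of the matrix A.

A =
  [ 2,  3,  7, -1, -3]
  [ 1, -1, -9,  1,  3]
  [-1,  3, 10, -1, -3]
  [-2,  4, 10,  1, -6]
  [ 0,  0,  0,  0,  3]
J_3(3) ⊕ J_1(3) ⊕ J_1(3)

The characteristic polynomial is
  det(x·I − A) = x^5 - 15*x^4 + 90*x^3 - 270*x^2 + 405*x - 243 = (x - 3)^5

Eigenvalues and multiplicities (the geometric multiplicity of λ is n − rank(A − λI), which equals the number of Jordan blocks for λ):
  λ = 3: algebraic multiplicity = 5, geometric multiplicity = 3

Determining the block sizes for each eigenvalue:
  λ = 3: with am = 5 and gm = 3, the partition is not yet determined (e.g. several partitions of 5 into 3 parts exist). Let N = A − (3)·I. Computing rank(N^1) = 2, rank(N^2) = 1, rank(N^3) = 0; the number of blocks of size ≥ j is rank(N^{j−1}) − rank(N^j), giving [3, 1, 1]. So we have 1 block(s) of size 3, 2 block(s) of size 1 → block sizes [3, 1, 1]

Assembling the blocks gives a Jordan form
J =
  [3, 1, 0, 0, 0]
  [0, 3, 1, 0, 0]
  [0, 0, 3, 0, 0]
  [0, 0, 0, 3, 0]
  [0, 0, 0, 0, 3]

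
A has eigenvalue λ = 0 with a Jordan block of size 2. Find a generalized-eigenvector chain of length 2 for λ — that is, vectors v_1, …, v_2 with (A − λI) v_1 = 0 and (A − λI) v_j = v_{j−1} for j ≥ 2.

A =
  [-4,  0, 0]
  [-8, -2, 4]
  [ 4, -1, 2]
A Jordan chain for λ = 0 of length 2:
v_1 = (0, -2, -1)ᵀ
v_2 = (0, 1, 0)ᵀ

Let N = A − (0)·I. We want v_2 with N^2 v_2 = 0 but N^1 v_2 ≠ 0; then v_{j-1} := N · v_j for j = 2, …, 2.

Pick v_2 = (0, 1, 0)ᵀ.
Then v_1 = N · v_2 = (0, -2, -1)ᵀ.

Sanity check: (A − (0)·I) v_1 = (0, 0, 0)ᵀ = 0. ✓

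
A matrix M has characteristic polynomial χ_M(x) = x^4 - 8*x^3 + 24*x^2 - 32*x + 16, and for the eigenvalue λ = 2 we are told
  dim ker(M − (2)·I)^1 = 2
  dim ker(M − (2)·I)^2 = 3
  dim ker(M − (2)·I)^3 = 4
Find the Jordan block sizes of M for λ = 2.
Block sizes for λ = 2: [3, 1]

From the dimensions of kernels of powers, the number of Jordan blocks of size at least j is d_j − d_{j−1} where d_j = dim ker(N^j) (with d_0 = 0). Computing the differences gives [2, 1, 1].
The number of blocks of size exactly k is (#blocks of size ≥ k) − (#blocks of size ≥ k + 1), so the partition is: 1 block(s) of size 1, 1 block(s) of size 3.
In nonincreasing order the block sizes are [3, 1].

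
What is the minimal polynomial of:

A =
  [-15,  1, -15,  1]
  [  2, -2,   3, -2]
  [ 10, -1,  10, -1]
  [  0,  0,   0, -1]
x^4 + 8*x^3 + 18*x^2 + 16*x + 5

The characteristic polynomial is χ_A(x) = (x + 1)^3*(x + 5), so the eigenvalues are known. The minimal polynomial is
  m_A(x) = Π_λ (x − λ)^{k_λ}
where k_λ is the size of the *largest* Jordan block for λ (equivalently, the smallest k with (A − λI)^k v = 0 for every generalised eigenvector v of λ).

  λ = -5: largest Jordan block has size 1, contributing (x + 5)
  λ = -1: largest Jordan block has size 3, contributing (x + 1)^3

So m_A(x) = (x + 1)^3*(x + 5) = x^4 + 8*x^3 + 18*x^2 + 16*x + 5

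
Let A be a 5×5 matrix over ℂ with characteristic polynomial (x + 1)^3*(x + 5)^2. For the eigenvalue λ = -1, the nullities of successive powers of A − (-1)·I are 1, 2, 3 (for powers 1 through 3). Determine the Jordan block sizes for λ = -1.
Block sizes for λ = -1: [3]

From the dimensions of kernels of powers, the number of Jordan blocks of size at least j is d_j − d_{j−1} where d_j = dim ker(N^j) (with d_0 = 0). Computing the differences gives [1, 1, 1].
The number of blocks of size exactly k is (#blocks of size ≥ k) − (#blocks of size ≥ k + 1), so the partition is: 1 block(s) of size 3.
In nonincreasing order the block sizes are [3].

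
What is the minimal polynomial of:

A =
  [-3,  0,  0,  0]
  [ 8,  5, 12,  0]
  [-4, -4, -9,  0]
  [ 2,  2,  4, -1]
x^2 + 4*x + 3

The characteristic polynomial is χ_A(x) = (x + 1)^2*(x + 3)^2, so the eigenvalues are known. The minimal polynomial is
  m_A(x) = Π_λ (x − λ)^{k_λ}
where k_λ is the size of the *largest* Jordan block for λ (equivalently, the smallest k with (A − λI)^k v = 0 for every generalised eigenvector v of λ).

  λ = -3: largest Jordan block has size 1, contributing (x + 3)
  λ = -1: largest Jordan block has size 1, contributing (x + 1)

So m_A(x) = (x + 1)*(x + 3) = x^2 + 4*x + 3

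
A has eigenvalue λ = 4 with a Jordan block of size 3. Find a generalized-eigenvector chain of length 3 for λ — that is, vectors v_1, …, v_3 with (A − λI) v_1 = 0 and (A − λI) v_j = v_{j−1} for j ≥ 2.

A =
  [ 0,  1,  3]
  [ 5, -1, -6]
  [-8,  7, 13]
A Jordan chain for λ = 4 of length 3:
v_1 = (-3, 3, -5)ᵀ
v_2 = (-4, 5, -8)ᵀ
v_3 = (1, 0, 0)ᵀ

Let N = A − (4)·I. We want v_3 with N^3 v_3 = 0 but N^2 v_3 ≠ 0; then v_{j-1} := N · v_j for j = 3, …, 2.

Pick v_3 = (1, 0, 0)ᵀ.
Then v_2 = N · v_3 = (-4, 5, -8)ᵀ.
Then v_1 = N · v_2 = (-3, 3, -5)ᵀ.

Sanity check: (A − (4)·I) v_1 = (0, 0, 0)ᵀ = 0. ✓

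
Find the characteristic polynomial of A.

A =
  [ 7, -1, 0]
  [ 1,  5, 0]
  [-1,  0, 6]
x^3 - 18*x^2 + 108*x - 216

Expanding det(x·I − A) (e.g. by cofactor expansion or by noting that A is similar to its Jordan form J, which has the same characteristic polynomial as A) gives
  χ_A(x) = x^3 - 18*x^2 + 108*x - 216
which factors as (x - 6)^3. The eigenvalues (with algebraic multiplicities) are λ = 6 with multiplicity 3.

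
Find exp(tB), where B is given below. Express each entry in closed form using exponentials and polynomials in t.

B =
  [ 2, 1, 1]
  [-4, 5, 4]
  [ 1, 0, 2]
e^{tB} =
  [-t^2*exp(3*t) - t*exp(3*t) + exp(3*t), t^2*exp(3*t)/2 + t*exp(3*t), t^2*exp(3*t) + t*exp(3*t)]
  [-4*t*exp(3*t), 2*t*exp(3*t) + exp(3*t), 4*t*exp(3*t)]
  [-t^2*exp(3*t) + t*exp(3*t), t^2*exp(3*t)/2, t^2*exp(3*t) - t*exp(3*t) + exp(3*t)]

Strategy: write B = P · J · P⁻¹ where J is a Jordan canonical form, so e^{tB} = P · e^{tJ} · P⁻¹, and e^{tJ} can be computed block-by-block.

B has Jordan form
J =
  [3, 1, 0]
  [0, 3, 1]
  [0, 0, 3]
(up to reordering of blocks).

Per-block formulas:
  For a 3×3 Jordan block J_3(3): exp(t · J_3(3)) = e^(3t)·(I + t·N + (t^2/2)·N^2), where N is the 3×3 nilpotent shift.

After assembling e^{tJ} and conjugating by P, we get:

e^{tB} =
  [-t^2*exp(3*t) - t*exp(3*t) + exp(3*t), t^2*exp(3*t)/2 + t*exp(3*t), t^2*exp(3*t) + t*exp(3*t)]
  [-4*t*exp(3*t), 2*t*exp(3*t) + exp(3*t), 4*t*exp(3*t)]
  [-t^2*exp(3*t) + t*exp(3*t), t^2*exp(3*t)/2, t^2*exp(3*t) - t*exp(3*t) + exp(3*t)]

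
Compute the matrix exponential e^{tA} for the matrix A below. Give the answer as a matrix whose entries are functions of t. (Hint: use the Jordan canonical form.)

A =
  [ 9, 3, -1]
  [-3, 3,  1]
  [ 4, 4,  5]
e^{tA} =
  [-t*exp(6*t) + 5*exp(6*t) - 4*exp(5*t), -t*exp(6*t) + 4*exp(6*t) - 4*exp(5*t), -exp(6*t) + exp(5*t)]
  [t*exp(6*t) - 4*exp(6*t) + 4*exp(5*t), t*exp(6*t) - 3*exp(6*t) + 4*exp(5*t), exp(6*t) - exp(5*t)]
  [4*exp(6*t) - 4*exp(5*t), 4*exp(6*t) - 4*exp(5*t), exp(5*t)]

Strategy: write A = P · J · P⁻¹ where J is a Jordan canonical form, so e^{tA} = P · e^{tJ} · P⁻¹, and e^{tJ} can be computed block-by-block.

A has Jordan form
J =
  [5, 0, 0]
  [0, 6, 1]
  [0, 0, 6]
(up to reordering of blocks).

Per-block formulas:
  For a 1×1 block at λ = 5: exp(t · [5]) = [e^(5t)].
  For a 2×2 Jordan block J_2(6): exp(t · J_2(6)) = e^(6t)·(I + t·N), where N is the 2×2 nilpotent shift.

After assembling e^{tJ} and conjugating by P, we get:

e^{tA} =
  [-t*exp(6*t) + 5*exp(6*t) - 4*exp(5*t), -t*exp(6*t) + 4*exp(6*t) - 4*exp(5*t), -exp(6*t) + exp(5*t)]
  [t*exp(6*t) - 4*exp(6*t) + 4*exp(5*t), t*exp(6*t) - 3*exp(6*t) + 4*exp(5*t), exp(6*t) - exp(5*t)]
  [4*exp(6*t) - 4*exp(5*t), 4*exp(6*t) - 4*exp(5*t), exp(5*t)]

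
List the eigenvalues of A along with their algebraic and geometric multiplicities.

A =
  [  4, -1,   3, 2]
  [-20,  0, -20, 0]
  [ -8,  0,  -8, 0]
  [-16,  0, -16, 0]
λ = -2: alg = 2, geom = 1; λ = 0: alg = 2, geom = 2

Step 1 — factor the characteristic polynomial to read off the algebraic multiplicities:
  χ_A(x) = x^2*(x + 2)^2

Step 2 — compute geometric multiplicities via the rank-nullity identity g(λ) = n − rank(A − λI):
  rank(A − (-2)·I) = 3, so dim ker(A − (-2)·I) = n − 3 = 1
  rank(A − (0)·I) = 2, so dim ker(A − (0)·I) = n − 2 = 2

Summary:
  λ = -2: algebraic multiplicity = 2, geometric multiplicity = 1
  λ = 0: algebraic multiplicity = 2, geometric multiplicity = 2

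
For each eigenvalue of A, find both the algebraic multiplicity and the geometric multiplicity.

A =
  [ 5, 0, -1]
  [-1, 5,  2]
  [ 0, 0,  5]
λ = 5: alg = 3, geom = 1

Step 1 — factor the characteristic polynomial to read off the algebraic multiplicities:
  χ_A(x) = (x - 5)^3

Step 2 — compute geometric multiplicities via the rank-nullity identity g(λ) = n − rank(A − λI):
  rank(A − (5)·I) = 2, so dim ker(A − (5)·I) = n − 2 = 1

Summary:
  λ = 5: algebraic multiplicity = 3, geometric multiplicity = 1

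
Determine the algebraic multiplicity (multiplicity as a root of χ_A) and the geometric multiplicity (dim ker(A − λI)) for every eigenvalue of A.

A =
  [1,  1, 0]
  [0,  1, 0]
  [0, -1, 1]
λ = 1: alg = 3, geom = 2

Step 1 — factor the characteristic polynomial to read off the algebraic multiplicities:
  χ_A(x) = (x - 1)^3

Step 2 — compute geometric multiplicities via the rank-nullity identity g(λ) = n − rank(A − λI):
  rank(A − (1)·I) = 1, so dim ker(A − (1)·I) = n − 1 = 2

Summary:
  λ = 1: algebraic multiplicity = 3, geometric multiplicity = 2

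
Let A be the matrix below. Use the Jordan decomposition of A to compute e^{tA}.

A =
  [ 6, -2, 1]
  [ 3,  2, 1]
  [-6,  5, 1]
e^{tA} =
  [-3*t^2*exp(3*t)/2 + 3*t*exp(3*t) + exp(3*t), t^2*exp(3*t)/2 - 2*t*exp(3*t), -t^2*exp(3*t)/2 + t*exp(3*t)]
  [3*t*exp(3*t), -t*exp(3*t) + exp(3*t), t*exp(3*t)]
  [9*t^2*exp(3*t)/2 - 6*t*exp(3*t), -3*t^2*exp(3*t)/2 + 5*t*exp(3*t), 3*t^2*exp(3*t)/2 - 2*t*exp(3*t) + exp(3*t)]

Strategy: write A = P · J · P⁻¹ where J is a Jordan canonical form, so e^{tA} = P · e^{tJ} · P⁻¹, and e^{tJ} can be computed block-by-block.

A has Jordan form
J =
  [3, 1, 0]
  [0, 3, 1]
  [0, 0, 3]
(up to reordering of blocks).

Per-block formulas:
  For a 3×3 Jordan block J_3(3): exp(t · J_3(3)) = e^(3t)·(I + t·N + (t^2/2)·N^2), where N is the 3×3 nilpotent shift.

After assembling e^{tJ} and conjugating by P, we get:

e^{tA} =
  [-3*t^2*exp(3*t)/2 + 3*t*exp(3*t) + exp(3*t), t^2*exp(3*t)/2 - 2*t*exp(3*t), -t^2*exp(3*t)/2 + t*exp(3*t)]
  [3*t*exp(3*t), -t*exp(3*t) + exp(3*t), t*exp(3*t)]
  [9*t^2*exp(3*t)/2 - 6*t*exp(3*t), -3*t^2*exp(3*t)/2 + 5*t*exp(3*t), 3*t^2*exp(3*t)/2 - 2*t*exp(3*t) + exp(3*t)]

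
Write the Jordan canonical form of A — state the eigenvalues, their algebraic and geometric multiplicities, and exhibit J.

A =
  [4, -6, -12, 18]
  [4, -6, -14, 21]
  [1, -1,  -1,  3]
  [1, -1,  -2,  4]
J_1(-2) ⊕ J_2(1) ⊕ J_1(1)

The characteristic polynomial is
  det(x·I − A) = x^4 - x^3 - 3*x^2 + 5*x - 2 = (x - 1)^3*(x + 2)

Eigenvalues and multiplicities (the geometric multiplicity of λ is n − rank(A − λI), which equals the number of Jordan blocks for λ):
  λ = -2: algebraic multiplicity = 1, geometric multiplicity = 1
  λ = 1: algebraic multiplicity = 3, geometric multiplicity = 2

Determining the block sizes for each eigenvalue:
  λ = -2: one block (gm = 1), so the single block has size am = 1 → block sizes [1]
  λ = 1: 2 blocks summing to 3 forces exactly one block of size 2 and the rest size 1 → block sizes [2, 1]

Assembling the blocks gives a Jordan form
J =
  [-2, 0, 0, 0]
  [ 0, 1, 1, 0]
  [ 0, 0, 1, 0]
  [ 0, 0, 0, 1]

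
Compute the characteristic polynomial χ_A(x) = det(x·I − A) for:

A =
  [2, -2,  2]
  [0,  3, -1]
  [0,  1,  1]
x^3 - 6*x^2 + 12*x - 8

Expanding det(x·I − A) (e.g. by cofactor expansion or by noting that A is similar to its Jordan form J, which has the same characteristic polynomial as A) gives
  χ_A(x) = x^3 - 6*x^2 + 12*x - 8
which factors as (x - 2)^3. The eigenvalues (with algebraic multiplicities) are λ = 2 with multiplicity 3.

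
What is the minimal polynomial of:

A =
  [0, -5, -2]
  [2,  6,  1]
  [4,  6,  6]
x^3 - 12*x^2 + 48*x - 64

The characteristic polynomial is χ_A(x) = (x - 4)^3, so the eigenvalues are known. The minimal polynomial is
  m_A(x) = Π_λ (x − λ)^{k_λ}
where k_λ is the size of the *largest* Jordan block for λ (equivalently, the smallest k with (A − λI)^k v = 0 for every generalised eigenvector v of λ).

  λ = 4: largest Jordan block has size 3, contributing (x − 4)^3

So m_A(x) = (x - 4)^3 = x^3 - 12*x^2 + 48*x - 64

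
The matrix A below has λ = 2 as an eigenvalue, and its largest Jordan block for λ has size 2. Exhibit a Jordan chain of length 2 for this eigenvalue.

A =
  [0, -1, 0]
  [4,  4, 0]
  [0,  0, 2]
A Jordan chain for λ = 2 of length 2:
v_1 = (-2, 4, 0)ᵀ
v_2 = (1, 0, 0)ᵀ

Let N = A − (2)·I. We want v_2 with N^2 v_2 = 0 but N^1 v_2 ≠ 0; then v_{j-1} := N · v_j for j = 2, …, 2.

Pick v_2 = (1, 0, 0)ᵀ.
Then v_1 = N · v_2 = (-2, 4, 0)ᵀ.

Sanity check: (A − (2)·I) v_1 = (0, 0, 0)ᵀ = 0. ✓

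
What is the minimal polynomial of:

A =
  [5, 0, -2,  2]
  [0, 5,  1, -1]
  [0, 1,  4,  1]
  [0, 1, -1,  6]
x^3 - 15*x^2 + 75*x - 125

The characteristic polynomial is χ_A(x) = (x - 5)^4, so the eigenvalues are known. The minimal polynomial is
  m_A(x) = Π_λ (x − λ)^{k_λ}
where k_λ is the size of the *largest* Jordan block for λ (equivalently, the smallest k with (A − λI)^k v = 0 for every generalised eigenvector v of λ).

  λ = 5: largest Jordan block has size 3, contributing (x − 5)^3

So m_A(x) = (x - 5)^3 = x^3 - 15*x^2 + 75*x - 125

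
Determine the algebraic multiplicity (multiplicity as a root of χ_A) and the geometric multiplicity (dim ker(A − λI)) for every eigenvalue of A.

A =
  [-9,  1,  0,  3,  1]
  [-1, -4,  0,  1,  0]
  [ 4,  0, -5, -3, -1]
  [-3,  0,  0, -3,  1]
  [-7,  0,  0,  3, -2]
λ = -5: alg = 3, geom = 1; λ = -4: alg = 2, geom = 1

Step 1 — factor the characteristic polynomial to read off the algebraic multiplicities:
  χ_A(x) = (x + 4)^2*(x + 5)^3

Step 2 — compute geometric multiplicities via the rank-nullity identity g(λ) = n − rank(A − λI):
  rank(A − (-5)·I) = 4, so dim ker(A − (-5)·I) = n − 4 = 1
  rank(A − (-4)·I) = 4, so dim ker(A − (-4)·I) = n − 4 = 1

Summary:
  λ = -5: algebraic multiplicity = 3, geometric multiplicity = 1
  λ = -4: algebraic multiplicity = 2, geometric multiplicity = 1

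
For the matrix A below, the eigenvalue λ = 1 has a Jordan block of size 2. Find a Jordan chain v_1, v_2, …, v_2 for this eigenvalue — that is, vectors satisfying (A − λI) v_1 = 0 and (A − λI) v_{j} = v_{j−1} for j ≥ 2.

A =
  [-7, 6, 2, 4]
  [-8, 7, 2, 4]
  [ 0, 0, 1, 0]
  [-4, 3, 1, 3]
A Jordan chain for λ = 1 of length 2:
v_1 = (-8, -8, 0, -4)ᵀ
v_2 = (1, 0, 0, 0)ᵀ

Let N = A − (1)·I. We want v_2 with N^2 v_2 = 0 but N^1 v_2 ≠ 0; then v_{j-1} := N · v_j for j = 2, …, 2.

Pick v_2 = (1, 0, 0, 0)ᵀ.
Then v_1 = N · v_2 = (-8, -8, 0, -4)ᵀ.

Sanity check: (A − (1)·I) v_1 = (0, 0, 0, 0)ᵀ = 0. ✓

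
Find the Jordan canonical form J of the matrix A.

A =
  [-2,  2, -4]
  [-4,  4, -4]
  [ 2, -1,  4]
J_2(2) ⊕ J_1(2)

The characteristic polynomial is
  det(x·I − A) = x^3 - 6*x^2 + 12*x - 8 = (x - 2)^3

Eigenvalues and multiplicities (the geometric multiplicity of λ is n − rank(A − λI), which equals the number of Jordan blocks for λ):
  λ = 2: algebraic multiplicity = 3, geometric multiplicity = 2

Determining the block sizes for each eigenvalue:
  λ = 2: 2 blocks summing to 3 forces exactly one block of size 2 and the rest size 1 → block sizes [2, 1]

Assembling the blocks gives a Jordan form
J =
  [2, 1, 0]
  [0, 2, 0]
  [0, 0, 2]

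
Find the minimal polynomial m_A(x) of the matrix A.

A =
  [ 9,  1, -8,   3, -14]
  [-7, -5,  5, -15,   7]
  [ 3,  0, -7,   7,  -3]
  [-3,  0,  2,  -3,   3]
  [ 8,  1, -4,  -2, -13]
x^5 + 19*x^4 + 139*x^3 + 485*x^2 + 800*x + 500

The characteristic polynomial is χ_A(x) = (x + 2)^2*(x + 5)^3, so the eigenvalues are known. The minimal polynomial is
  m_A(x) = Π_λ (x − λ)^{k_λ}
where k_λ is the size of the *largest* Jordan block for λ (equivalently, the smallest k with (A − λI)^k v = 0 for every generalised eigenvector v of λ).

  λ = -5: largest Jordan block has size 3, contributing (x + 5)^3
  λ = -2: largest Jordan block has size 2, contributing (x + 2)^2

So m_A(x) = (x + 2)^2*(x + 5)^3 = x^5 + 19*x^4 + 139*x^3 + 485*x^2 + 800*x + 500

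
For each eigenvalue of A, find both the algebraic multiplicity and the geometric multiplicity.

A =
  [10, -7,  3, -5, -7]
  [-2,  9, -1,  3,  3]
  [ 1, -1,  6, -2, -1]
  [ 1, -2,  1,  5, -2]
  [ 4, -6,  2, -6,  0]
λ = 6: alg = 5, geom = 3

Step 1 — factor the characteristic polynomial to read off the algebraic multiplicities:
  χ_A(x) = (x - 6)^5

Step 2 — compute geometric multiplicities via the rank-nullity identity g(λ) = n − rank(A − λI):
  rank(A − (6)·I) = 2, so dim ker(A − (6)·I) = n − 2 = 3

Summary:
  λ = 6: algebraic multiplicity = 5, geometric multiplicity = 3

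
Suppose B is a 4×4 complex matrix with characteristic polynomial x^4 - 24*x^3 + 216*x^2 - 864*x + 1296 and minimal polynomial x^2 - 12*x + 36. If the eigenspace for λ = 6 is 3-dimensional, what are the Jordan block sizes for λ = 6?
Block sizes for λ = 6: [2, 1, 1]

Step 1 — from the characteristic polynomial, algebraic multiplicity of λ = 6 is 4. From dim ker(B − (6)·I) = 3, there are exactly 3 Jordan blocks for λ = 6.
Step 2 — from the minimal polynomial, the factor (x − 6)^2 tells us the largest block for λ = 6 has size 2.
Step 3 — with total size 4, 3 blocks, and largest block 2, the block sizes (in nonincreasing order) are [2, 1, 1].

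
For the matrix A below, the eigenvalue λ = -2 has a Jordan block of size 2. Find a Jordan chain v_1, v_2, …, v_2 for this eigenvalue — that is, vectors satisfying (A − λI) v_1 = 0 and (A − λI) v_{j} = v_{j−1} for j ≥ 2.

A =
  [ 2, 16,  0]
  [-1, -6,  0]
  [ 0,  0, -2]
A Jordan chain for λ = -2 of length 2:
v_1 = (4, -1, 0)ᵀ
v_2 = (1, 0, 0)ᵀ

Let N = A − (-2)·I. We want v_2 with N^2 v_2 = 0 but N^1 v_2 ≠ 0; then v_{j-1} := N · v_j for j = 2, …, 2.

Pick v_2 = (1, 0, 0)ᵀ.
Then v_1 = N · v_2 = (4, -1, 0)ᵀ.

Sanity check: (A − (-2)·I) v_1 = (0, 0, 0)ᵀ = 0. ✓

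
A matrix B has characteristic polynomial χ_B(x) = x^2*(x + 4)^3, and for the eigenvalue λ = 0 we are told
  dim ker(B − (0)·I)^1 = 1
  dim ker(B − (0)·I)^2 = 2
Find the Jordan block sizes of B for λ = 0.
Block sizes for λ = 0: [2]

From the dimensions of kernels of powers, the number of Jordan blocks of size at least j is d_j − d_{j−1} where d_j = dim ker(N^j) (with d_0 = 0). Computing the differences gives [1, 1].
The number of blocks of size exactly k is (#blocks of size ≥ k) − (#blocks of size ≥ k + 1), so the partition is: 1 block(s) of size 2.
In nonincreasing order the block sizes are [2].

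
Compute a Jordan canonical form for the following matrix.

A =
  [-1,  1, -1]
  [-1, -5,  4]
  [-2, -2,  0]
J_3(-2)

The characteristic polynomial is
  det(x·I − A) = x^3 + 6*x^2 + 12*x + 8 = (x + 2)^3

Eigenvalues and multiplicities (the geometric multiplicity of λ is n − rank(A − λI), which equals the number of Jordan blocks for λ):
  λ = -2: algebraic multiplicity = 3, geometric multiplicity = 1

Determining the block sizes for each eigenvalue:
  λ = -2: one block (gm = 1), so the single block has size am = 3 → block sizes [3]

Assembling the blocks gives a Jordan form
J =
  [-2,  1,  0]
  [ 0, -2,  1]
  [ 0,  0, -2]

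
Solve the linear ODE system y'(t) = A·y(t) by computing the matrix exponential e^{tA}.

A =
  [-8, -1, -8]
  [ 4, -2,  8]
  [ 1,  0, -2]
e^{tA} =
  [2*t^2*exp(-4*t) - 4*t*exp(-4*t) + exp(-4*t), t^2*exp(-4*t) - t*exp(-4*t), 4*t^2*exp(-4*t) - 8*t*exp(-4*t)]
  [4*t*exp(-4*t), 2*t*exp(-4*t) + exp(-4*t), 8*t*exp(-4*t)]
  [-t^2*exp(-4*t) + t*exp(-4*t), -t^2*exp(-4*t)/2, -2*t^2*exp(-4*t) + 2*t*exp(-4*t) + exp(-4*t)]

Strategy: write A = P · J · P⁻¹ where J is a Jordan canonical form, so e^{tA} = P · e^{tJ} · P⁻¹, and e^{tJ} can be computed block-by-block.

A has Jordan form
J =
  [-4,  1,  0]
  [ 0, -4,  1]
  [ 0,  0, -4]
(up to reordering of blocks).

Per-block formulas:
  For a 3×3 Jordan block J_3(-4): exp(t · J_3(-4)) = e^(-4t)·(I + t·N + (t^2/2)·N^2), where N is the 3×3 nilpotent shift.

After assembling e^{tJ} and conjugating by P, we get:

e^{tA} =
  [2*t^2*exp(-4*t) - 4*t*exp(-4*t) + exp(-4*t), t^2*exp(-4*t) - t*exp(-4*t), 4*t^2*exp(-4*t) - 8*t*exp(-4*t)]
  [4*t*exp(-4*t), 2*t*exp(-4*t) + exp(-4*t), 8*t*exp(-4*t)]
  [-t^2*exp(-4*t) + t*exp(-4*t), -t^2*exp(-4*t)/2, -2*t^2*exp(-4*t) + 2*t*exp(-4*t) + exp(-4*t)]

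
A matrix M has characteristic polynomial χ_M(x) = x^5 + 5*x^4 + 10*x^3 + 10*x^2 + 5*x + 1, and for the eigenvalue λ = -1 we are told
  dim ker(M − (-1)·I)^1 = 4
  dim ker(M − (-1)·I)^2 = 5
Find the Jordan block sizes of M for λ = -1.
Block sizes for λ = -1: [2, 1, 1, 1]

From the dimensions of kernels of powers, the number of Jordan blocks of size at least j is d_j − d_{j−1} where d_j = dim ker(N^j) (with d_0 = 0). Computing the differences gives [4, 1].
The number of blocks of size exactly k is (#blocks of size ≥ k) − (#blocks of size ≥ k + 1), so the partition is: 3 block(s) of size 1, 1 block(s) of size 2.
In nonincreasing order the block sizes are [2, 1, 1, 1].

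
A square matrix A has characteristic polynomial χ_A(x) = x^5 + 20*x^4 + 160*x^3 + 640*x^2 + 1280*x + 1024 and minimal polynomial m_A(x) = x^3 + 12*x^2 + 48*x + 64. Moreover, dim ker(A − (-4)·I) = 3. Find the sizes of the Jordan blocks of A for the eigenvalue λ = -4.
Block sizes for λ = -4: [3, 1, 1]

Step 1 — from the characteristic polynomial, algebraic multiplicity of λ = -4 is 5. From dim ker(A − (-4)·I) = 3, there are exactly 3 Jordan blocks for λ = -4.
Step 2 — from the minimal polynomial, the factor (x + 4)^3 tells us the largest block for λ = -4 has size 3.
Step 3 — with total size 5, 3 blocks, and largest block 3, the block sizes (in nonincreasing order) are [3, 1, 1].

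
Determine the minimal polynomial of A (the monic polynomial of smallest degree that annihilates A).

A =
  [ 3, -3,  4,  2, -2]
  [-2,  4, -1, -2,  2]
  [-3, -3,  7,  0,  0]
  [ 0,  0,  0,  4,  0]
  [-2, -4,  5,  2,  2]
x^3 - 12*x^2 + 48*x - 64

The characteristic polynomial is χ_A(x) = (x - 4)^5, so the eigenvalues are known. The minimal polynomial is
  m_A(x) = Π_λ (x − λ)^{k_λ}
where k_λ is the size of the *largest* Jordan block for λ (equivalently, the smallest k with (A − λI)^k v = 0 for every generalised eigenvector v of λ).

  λ = 4: largest Jordan block has size 3, contributing (x − 4)^3

So m_A(x) = (x - 4)^3 = x^3 - 12*x^2 + 48*x - 64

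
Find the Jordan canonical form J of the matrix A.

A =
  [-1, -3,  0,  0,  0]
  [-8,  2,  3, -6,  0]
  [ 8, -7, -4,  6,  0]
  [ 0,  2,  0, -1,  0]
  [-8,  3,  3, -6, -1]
J_3(-1) ⊕ J_1(-1) ⊕ J_1(-1)

The characteristic polynomial is
  det(x·I − A) = x^5 + 5*x^4 + 10*x^3 + 10*x^2 + 5*x + 1 = (x + 1)^5

Eigenvalues and multiplicities (the geometric multiplicity of λ is n − rank(A − λI), which equals the number of Jordan blocks for λ):
  λ = -1: algebraic multiplicity = 5, geometric multiplicity = 3

Determining the block sizes for each eigenvalue:
  λ = -1: with am = 5 and gm = 3, the partition is not yet determined (e.g. several partitions of 5 into 3 parts exist). Let N = A − (-1)·I. Computing rank(N^1) = 2, rank(N^2) = 1, rank(N^3) = 0; the number of blocks of size ≥ j is rank(N^{j−1}) − rank(N^j), giving [3, 1, 1]. So we have 1 block(s) of size 3, 2 block(s) of size 1 → block sizes [3, 1, 1]

Assembling the blocks gives a Jordan form
J =
  [-1,  1,  0,  0,  0]
  [ 0, -1,  1,  0,  0]
  [ 0,  0, -1,  0,  0]
  [ 0,  0,  0, -1,  0]
  [ 0,  0,  0,  0, -1]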